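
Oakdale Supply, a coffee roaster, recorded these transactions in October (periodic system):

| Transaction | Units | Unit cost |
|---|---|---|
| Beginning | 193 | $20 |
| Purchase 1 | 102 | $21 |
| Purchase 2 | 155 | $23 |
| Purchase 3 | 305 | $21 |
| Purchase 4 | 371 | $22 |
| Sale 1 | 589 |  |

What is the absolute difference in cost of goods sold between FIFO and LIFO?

$254

FIFO COGS: 193 @ $20 + 102 @ $21 + 155 @ $23 + 139 @ $21 = $12,486
LIFO COGS: 371 @ $22 + 218 @ $21 = $12,740
Difference = |$12,486 − $12,740| = $254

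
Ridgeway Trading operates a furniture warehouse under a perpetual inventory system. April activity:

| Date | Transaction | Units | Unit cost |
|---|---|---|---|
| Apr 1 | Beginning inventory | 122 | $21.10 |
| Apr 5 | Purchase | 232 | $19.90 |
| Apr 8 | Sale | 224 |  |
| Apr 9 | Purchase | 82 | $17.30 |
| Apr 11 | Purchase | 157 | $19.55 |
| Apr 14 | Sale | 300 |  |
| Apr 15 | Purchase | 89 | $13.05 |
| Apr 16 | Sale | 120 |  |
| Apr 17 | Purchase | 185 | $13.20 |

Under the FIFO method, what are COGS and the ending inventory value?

COGS = $12,344.50; ending inventory = $2,937.90

Apr 8, 224 sold [FIFO — oldest first]: 122 @ $21.10 + 102 @ $19.90 = $4,604.00
Apr 14, 300 sold [FIFO — oldest first]: 130 @ $19.90 + 82 @ $17.30 + 88 @ $19.55 = $5,726.00
Apr 16, 120 sold [FIFO — oldest first]: 69 @ $19.55 + 51 @ $13.05 = $2,014.50
Total COGS = $4,604.00 + $5,726.00 + $2,014.50 = $12,344.50
Ending inventory: 38 @ $13.05 + 185 @ $13.20 = $2,937.90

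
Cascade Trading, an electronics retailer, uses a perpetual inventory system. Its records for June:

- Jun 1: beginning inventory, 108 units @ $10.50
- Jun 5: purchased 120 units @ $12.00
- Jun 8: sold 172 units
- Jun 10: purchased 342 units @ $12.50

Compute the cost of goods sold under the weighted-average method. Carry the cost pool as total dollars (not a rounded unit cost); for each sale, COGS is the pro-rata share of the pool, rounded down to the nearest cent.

After Jun 1: 108 on hand, pool $1,134.00 (≈ $10.5000 each)
After Jun 5: 228 on hand, pool $2,574.00 (≈ $11.2895 each)
Jun 8, sell 172: 172/228 × $2,574.00 → $1,941.78
After Jun 10: 398 on hand, pool $4,907.22 (≈ $12.3297 each)
Ending inventory (cost pool remaining) = $4,907.22
Check: goods available $6,849.00 = COGS $1,941.78 + ending $4,907.22

COGS = $1,941.78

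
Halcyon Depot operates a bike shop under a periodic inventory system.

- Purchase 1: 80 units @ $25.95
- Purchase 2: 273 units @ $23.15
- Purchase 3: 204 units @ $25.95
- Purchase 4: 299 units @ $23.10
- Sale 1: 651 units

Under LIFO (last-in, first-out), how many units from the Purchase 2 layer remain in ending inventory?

Sale 1 (651) [LIFO — newest first]: 299 @ $23.10 + 204 @ $25.95 + 148 @ $23.15 = $15,626.90
Ending inventory: 80 @ $25.95 + 125 @ $23.15 = $4,969.75
Check: goods available $20,596.65 = COGS $15,626.90 + ending $4,969.75

125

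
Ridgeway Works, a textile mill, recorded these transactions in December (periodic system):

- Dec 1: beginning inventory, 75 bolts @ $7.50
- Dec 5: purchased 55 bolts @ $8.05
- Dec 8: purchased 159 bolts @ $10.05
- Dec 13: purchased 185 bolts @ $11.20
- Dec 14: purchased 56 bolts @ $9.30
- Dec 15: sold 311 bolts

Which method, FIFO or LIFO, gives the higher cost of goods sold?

LIFO

FIFO COGS: 75 @ $7.50 + 55 @ $8.05 + 159 @ $10.05 + 22 @ $11.20 = $2,849.60
LIFO COGS: 56 @ $9.30 + 185 @ $11.20 + 70 @ $10.05 = $3,296.30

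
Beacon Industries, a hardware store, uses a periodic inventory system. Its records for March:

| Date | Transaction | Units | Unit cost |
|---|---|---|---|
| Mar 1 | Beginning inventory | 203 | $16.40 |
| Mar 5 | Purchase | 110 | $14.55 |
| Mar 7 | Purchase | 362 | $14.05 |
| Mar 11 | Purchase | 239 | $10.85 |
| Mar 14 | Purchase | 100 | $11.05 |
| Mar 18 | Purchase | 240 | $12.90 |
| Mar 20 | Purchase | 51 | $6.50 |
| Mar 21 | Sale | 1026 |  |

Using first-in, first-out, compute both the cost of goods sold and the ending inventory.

COGS = $13,868.75; ending inventory = $3,272.70

Mar 21, 1026 sold [FIFO — oldest first]: 203 @ $16.40 + 110 @ $14.55 + 362 @ $14.05 + 239 @ $10.85 + 100 @ $11.05 + 12 @ $12.90 = $13,868.75
Ending inventory: 228 @ $12.90 + 51 @ $6.50 = $3,272.70
Check: goods available $17,141.45 = COGS $13,868.75 + ending $3,272.70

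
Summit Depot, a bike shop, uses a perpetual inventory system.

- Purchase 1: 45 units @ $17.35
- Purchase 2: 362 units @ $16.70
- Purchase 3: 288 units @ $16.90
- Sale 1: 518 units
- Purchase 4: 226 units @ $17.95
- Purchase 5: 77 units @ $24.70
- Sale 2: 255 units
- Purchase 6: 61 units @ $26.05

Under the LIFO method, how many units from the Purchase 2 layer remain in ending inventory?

Sale 1 (518) [LIFO — newest first]: 288 @ $16.90 + 230 @ $16.70 = $8,708.20
Sale 2 (255) [LIFO — newest first]: 77 @ $24.70 + 178 @ $17.95 = $5,097.00
Total COGS = $8,708.20 + $5,097.00 = $13,805.20
Ending inventory: 45 @ $17.35 + 132 @ $16.70 + 48 @ $17.95 + 61 @ $26.05 = $5,435.80

132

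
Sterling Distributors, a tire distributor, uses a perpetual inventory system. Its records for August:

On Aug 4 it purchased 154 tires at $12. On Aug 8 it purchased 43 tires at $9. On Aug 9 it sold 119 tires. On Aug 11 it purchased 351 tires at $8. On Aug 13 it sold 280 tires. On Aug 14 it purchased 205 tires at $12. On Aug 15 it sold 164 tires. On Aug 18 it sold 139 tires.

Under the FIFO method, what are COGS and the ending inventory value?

Aug 9, 119 sold [FIFO — oldest first]: 119 @ $12 = $1,428
Aug 13, 280 sold [FIFO — oldest first]: 35 @ $12 + 43 @ $9 + 202 @ $8 = $2,423
Aug 15, 164 sold [FIFO — oldest first]: 149 @ $8 + 15 @ $12 = $1,372
Aug 18, 139 sold [FIFO — oldest first]: 139 @ $12 = $1,668
Total COGS = $1,428 + $2,423 + $1,372 + $1,668 = $6,891
Ending inventory: 51 @ $12 = $612
Check: goods available $7,503 = COGS $6,891 + ending $612

COGS = $6,891; ending inventory = $612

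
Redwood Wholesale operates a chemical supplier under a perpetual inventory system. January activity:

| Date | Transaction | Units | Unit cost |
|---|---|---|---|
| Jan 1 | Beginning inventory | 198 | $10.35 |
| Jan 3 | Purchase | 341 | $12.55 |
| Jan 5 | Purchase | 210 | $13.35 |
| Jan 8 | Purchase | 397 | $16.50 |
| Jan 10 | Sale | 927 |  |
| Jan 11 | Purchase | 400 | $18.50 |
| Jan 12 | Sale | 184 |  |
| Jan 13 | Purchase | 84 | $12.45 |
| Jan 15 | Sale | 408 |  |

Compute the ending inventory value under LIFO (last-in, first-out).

Ending inventory = $1,148.85

Jan 10, 927 sold [LIFO — newest first]: 397 @ $16.50 + 210 @ $13.35 + 320 @ $12.55 = $13,370.00
Jan 12, 184 sold [LIFO — newest first]: 184 @ $18.50 = $3,404.00
Jan 15, 408 sold [LIFO — newest first]: 84 @ $12.45 + 216 @ $18.50 + 21 @ $12.55 + 87 @ $10.35 = $6,205.80
Total COGS = $13,370.00 + $3,404.00 + $6,205.80 = $22,979.80
Ending inventory: 111 @ $10.35 = $1,148.85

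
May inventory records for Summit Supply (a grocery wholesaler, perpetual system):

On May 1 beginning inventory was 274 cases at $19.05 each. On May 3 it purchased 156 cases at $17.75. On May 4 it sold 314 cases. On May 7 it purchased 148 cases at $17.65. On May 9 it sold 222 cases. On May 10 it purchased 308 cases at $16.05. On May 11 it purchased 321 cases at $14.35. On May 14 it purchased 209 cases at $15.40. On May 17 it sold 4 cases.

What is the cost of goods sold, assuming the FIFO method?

May 4, 314 sold [FIFO — oldest first]: 274 @ $19.05 + 40 @ $17.75 = $5,929.70
May 9, 222 sold [FIFO — oldest first]: 116 @ $17.75 + 106 @ $17.65 = $3,929.90
May 17, 4 sold [FIFO — oldest first]: 4 @ $17.65 = $70.60
Total COGS = $5,929.70 + $3,929.90 + $70.60 = $9,930.20
Ending inventory: 38 @ $17.65 + 308 @ $16.05 + 321 @ $14.35 + 209 @ $15.40 = $13,439.05
Check: goods available $23,369.25 = COGS $9,930.20 + ending $13,439.05

COGS = $9,930.20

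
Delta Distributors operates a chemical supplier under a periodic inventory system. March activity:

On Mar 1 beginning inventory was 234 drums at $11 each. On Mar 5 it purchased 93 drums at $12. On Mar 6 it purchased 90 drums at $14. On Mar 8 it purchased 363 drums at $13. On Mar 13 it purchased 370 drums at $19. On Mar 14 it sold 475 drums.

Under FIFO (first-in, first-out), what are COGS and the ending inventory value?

Mar 14, 475 sold [FIFO — oldest first]: 234 @ $11 + 93 @ $12 + 90 @ $14 + 58 @ $13 = $5,704
Ending inventory: 305 @ $13 + 370 @ $19 = $10,995
Check: goods available $16,699 = COGS $5,704 + ending $10,995

COGS = $5,704; ending inventory = $10,995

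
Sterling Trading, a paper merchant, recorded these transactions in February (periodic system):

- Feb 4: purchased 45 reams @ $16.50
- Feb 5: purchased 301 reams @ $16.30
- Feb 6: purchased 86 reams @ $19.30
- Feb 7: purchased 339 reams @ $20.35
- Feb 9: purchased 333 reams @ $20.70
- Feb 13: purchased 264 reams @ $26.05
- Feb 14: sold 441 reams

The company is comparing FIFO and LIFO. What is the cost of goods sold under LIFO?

FIFO COGS: 45 @ $16.50 + 301 @ $16.30 + 86 @ $19.30 + 9 @ $20.35 = $7,491.75
LIFO COGS: 264 @ $26.05 + 177 @ $20.70 = $10,541.10

COGS = $10,541.10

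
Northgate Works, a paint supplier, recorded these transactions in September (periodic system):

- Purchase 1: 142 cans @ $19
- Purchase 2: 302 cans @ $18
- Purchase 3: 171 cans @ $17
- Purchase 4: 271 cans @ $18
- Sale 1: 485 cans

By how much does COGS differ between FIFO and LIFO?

FIFO COGS: 142 @ $19 + 302 @ $18 + 41 @ $17 = $8,831
LIFO COGS: 271 @ $18 + 171 @ $17 + 43 @ $18 = $8,559
Difference = |$8,831 − $8,559| = $272

$272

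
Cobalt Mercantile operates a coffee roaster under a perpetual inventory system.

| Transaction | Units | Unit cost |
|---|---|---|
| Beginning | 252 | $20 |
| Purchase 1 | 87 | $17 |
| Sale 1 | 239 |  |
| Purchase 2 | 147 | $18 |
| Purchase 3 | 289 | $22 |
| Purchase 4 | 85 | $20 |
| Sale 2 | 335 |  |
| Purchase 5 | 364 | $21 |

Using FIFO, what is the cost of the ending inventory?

Sale 1 (239) [FIFO — oldest first]: 239 @ $20 = $4,780
Sale 2 (335) [FIFO — oldest first]: 13 @ $20 + 87 @ $17 + 147 @ $18 + 88 @ $22 = $6,321
Total COGS = $4,780 + $6,321 = $11,101
Ending inventory: 201 @ $22 + 85 @ $20 + 364 @ $21 = $13,766
Check: goods available $24,867 = COGS $11,101 + ending $13,766

Ending inventory = $13,766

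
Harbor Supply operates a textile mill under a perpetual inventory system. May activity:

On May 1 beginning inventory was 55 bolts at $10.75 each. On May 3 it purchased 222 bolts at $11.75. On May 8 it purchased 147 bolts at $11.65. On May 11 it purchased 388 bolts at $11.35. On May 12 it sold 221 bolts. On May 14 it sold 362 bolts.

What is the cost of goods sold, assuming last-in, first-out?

COGS = $6,680.35

May 12, 221 sold [LIFO — newest first]: 221 @ $11.35 = $2,508.35
May 14, 362 sold [LIFO — newest first]: 167 @ $11.35 + 147 @ $11.65 + 48 @ $11.75 = $4,172.00
Total COGS = $2,508.35 + $4,172.00 = $6,680.35
Ending inventory: 55 @ $10.75 + 174 @ $11.75 = $2,635.75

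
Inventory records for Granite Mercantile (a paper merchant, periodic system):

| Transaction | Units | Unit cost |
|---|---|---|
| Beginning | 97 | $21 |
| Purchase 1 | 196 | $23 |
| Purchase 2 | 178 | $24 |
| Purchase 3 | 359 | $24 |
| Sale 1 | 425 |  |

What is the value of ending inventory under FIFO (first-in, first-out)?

Ending inventory = $9,720

Sale 1 (425) [FIFO — oldest first]: 97 @ $21 + 196 @ $23 + 132 @ $24 = $9,713
Ending inventory: 46 @ $24 + 359 @ $24 = $9,720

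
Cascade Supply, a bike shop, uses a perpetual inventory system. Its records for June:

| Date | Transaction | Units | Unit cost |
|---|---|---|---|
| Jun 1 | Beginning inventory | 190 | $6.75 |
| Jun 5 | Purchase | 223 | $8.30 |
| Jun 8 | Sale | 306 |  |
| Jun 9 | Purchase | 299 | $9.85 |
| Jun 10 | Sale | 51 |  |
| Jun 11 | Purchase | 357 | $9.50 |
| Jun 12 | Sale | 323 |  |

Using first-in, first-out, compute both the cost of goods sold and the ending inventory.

COGS = $5,763.35; ending inventory = $3,706.70

Jun 8, 306 sold [FIFO — oldest first]: 190 @ $6.75 + 116 @ $8.30 = $2,245.30
Jun 10, 51 sold [FIFO — oldest first]: 51 @ $8.30 = $423.30
Jun 12, 323 sold [FIFO — oldest first]: 56 @ $8.30 + 267 @ $9.85 = $3,094.75
Total COGS = $2,245.30 + $423.30 + $3,094.75 = $5,763.35
Ending inventory: 32 @ $9.85 + 357 @ $9.50 = $3,706.70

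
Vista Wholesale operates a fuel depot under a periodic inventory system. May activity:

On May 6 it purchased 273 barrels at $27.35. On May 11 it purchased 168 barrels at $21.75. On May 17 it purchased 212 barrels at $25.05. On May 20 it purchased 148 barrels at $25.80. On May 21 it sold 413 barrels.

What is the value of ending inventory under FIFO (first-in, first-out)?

Ending inventory = $9,738.00

May 21, 413 sold [FIFO — oldest first]: 273 @ $27.35 + 140 @ $21.75 = $10,511.55
Ending inventory: 28 @ $21.75 + 212 @ $25.05 + 148 @ $25.80 = $9,738.00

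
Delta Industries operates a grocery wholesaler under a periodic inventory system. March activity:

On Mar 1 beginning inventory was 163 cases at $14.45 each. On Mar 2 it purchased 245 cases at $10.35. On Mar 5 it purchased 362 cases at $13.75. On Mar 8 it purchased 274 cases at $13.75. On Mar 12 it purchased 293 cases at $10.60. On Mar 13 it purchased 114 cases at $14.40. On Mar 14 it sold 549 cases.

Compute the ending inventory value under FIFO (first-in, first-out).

Mar 14, 549 sold [FIFO — oldest first]: 163 @ $14.45 + 245 @ $10.35 + 141 @ $13.75 = $6,829.85
Ending inventory: 221 @ $13.75 + 274 @ $13.75 + 293 @ $10.60 + 114 @ $14.40 = $11,553.65
Check: goods available $18,383.50 = COGS $6,829.85 + ending $11,553.65

Ending inventory = $11,553.65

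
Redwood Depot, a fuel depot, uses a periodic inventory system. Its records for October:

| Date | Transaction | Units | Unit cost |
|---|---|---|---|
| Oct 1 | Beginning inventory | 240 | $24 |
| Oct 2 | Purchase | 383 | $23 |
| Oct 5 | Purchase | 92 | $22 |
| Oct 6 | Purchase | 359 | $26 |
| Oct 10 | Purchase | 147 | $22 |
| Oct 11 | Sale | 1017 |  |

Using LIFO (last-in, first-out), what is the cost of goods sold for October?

Oct 11, 1017 sold [LIFO — newest first]: 147 @ $22 + 359 @ $26 + 92 @ $22 + 383 @ $23 + 36 @ $24 = $24,265
Ending inventory: 204 @ $24 = $4,896
Check: goods available $29,161 = COGS $24,265 + ending $4,896

COGS = $24,265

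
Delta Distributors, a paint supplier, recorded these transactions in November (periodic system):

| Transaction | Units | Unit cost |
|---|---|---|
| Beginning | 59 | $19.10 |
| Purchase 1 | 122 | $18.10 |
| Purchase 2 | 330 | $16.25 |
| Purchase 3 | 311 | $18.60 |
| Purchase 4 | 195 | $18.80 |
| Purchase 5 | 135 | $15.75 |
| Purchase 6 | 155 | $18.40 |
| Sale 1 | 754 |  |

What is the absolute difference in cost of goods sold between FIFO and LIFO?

$430.25

FIFO COGS: 59 @ $19.10 + 122 @ $18.10 + 330 @ $16.25 + 243 @ $18.60 = $13,217.40
LIFO COGS: 155 @ $18.40 + 135 @ $15.75 + 195 @ $18.80 + 269 @ $18.60 = $13,647.65
Difference = |$13,217.40 − $13,647.65| = $430.25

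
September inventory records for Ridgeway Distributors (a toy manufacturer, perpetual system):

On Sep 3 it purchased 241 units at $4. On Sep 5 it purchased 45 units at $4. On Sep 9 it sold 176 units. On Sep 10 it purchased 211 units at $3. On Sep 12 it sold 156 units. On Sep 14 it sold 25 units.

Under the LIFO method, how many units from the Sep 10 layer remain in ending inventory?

Sep 9, 176 sold [LIFO — newest first]: 45 @ $4 + 131 @ $4 = $704
Sep 12, 156 sold [LIFO — newest first]: 156 @ $3 = $468
Sep 14, 25 sold [LIFO — newest first]: 25 @ $3 = $75
Total COGS = $704 + $468 + $75 = $1,247
Ending inventory: 110 @ $4 + 30 @ $3 = $530
Check: goods available $1,777 = COGS $1,247 + ending $530

30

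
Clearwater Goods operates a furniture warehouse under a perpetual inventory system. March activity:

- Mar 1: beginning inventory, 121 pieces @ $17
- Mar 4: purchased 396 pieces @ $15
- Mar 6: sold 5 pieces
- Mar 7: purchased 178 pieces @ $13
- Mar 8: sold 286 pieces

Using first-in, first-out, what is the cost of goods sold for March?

Mar 6, 5 sold [FIFO — oldest first]: 5 @ $17 = $85
Mar 8, 286 sold [FIFO — oldest first]: 116 @ $17 + 170 @ $15 = $4,522
Total COGS = $85 + $4,522 = $4,607
Ending inventory: 226 @ $15 + 178 @ $13 = $5,704
Check: goods available $10,311 = COGS $4,607 + ending $5,704

COGS = $4,607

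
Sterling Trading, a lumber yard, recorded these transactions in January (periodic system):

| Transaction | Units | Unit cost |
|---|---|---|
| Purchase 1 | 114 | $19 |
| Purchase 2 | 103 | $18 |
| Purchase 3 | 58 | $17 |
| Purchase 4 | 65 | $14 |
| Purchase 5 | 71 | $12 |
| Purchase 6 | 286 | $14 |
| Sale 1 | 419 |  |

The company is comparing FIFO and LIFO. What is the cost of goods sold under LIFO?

COGS = $5,724

FIFO COGS: 114 @ $19 + 103 @ $18 + 58 @ $17 + 65 @ $14 + 71 @ $12 + 8 @ $14 = $6,880
LIFO COGS: 286 @ $14 + 71 @ $12 + 62 @ $14 = $5,724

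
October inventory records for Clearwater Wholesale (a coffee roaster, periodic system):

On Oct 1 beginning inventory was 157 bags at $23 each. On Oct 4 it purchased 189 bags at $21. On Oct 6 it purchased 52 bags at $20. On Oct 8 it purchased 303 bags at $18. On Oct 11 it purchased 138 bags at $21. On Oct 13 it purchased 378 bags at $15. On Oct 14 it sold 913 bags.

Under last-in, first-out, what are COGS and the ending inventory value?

Oct 14, 913 sold [LIFO — newest first]: 378 @ $15 + 138 @ $21 + 303 @ $18 + 52 @ $20 + 42 @ $21 = $15,944
Ending inventory: 157 @ $23 + 147 @ $21 = $6,698
Check: goods available $22,642 = COGS $15,944 + ending $6,698

COGS = $15,944; ending inventory = $6,698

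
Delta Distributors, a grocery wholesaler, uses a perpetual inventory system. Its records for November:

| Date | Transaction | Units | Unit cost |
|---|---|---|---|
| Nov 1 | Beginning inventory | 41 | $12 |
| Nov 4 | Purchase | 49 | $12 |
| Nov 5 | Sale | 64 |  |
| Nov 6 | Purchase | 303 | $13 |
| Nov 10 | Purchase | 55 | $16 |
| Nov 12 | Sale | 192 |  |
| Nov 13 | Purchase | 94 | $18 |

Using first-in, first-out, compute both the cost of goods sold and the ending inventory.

COGS = $3,238; ending inventory = $4,353

Nov 5, 64 sold [FIFO — oldest first]: 41 @ $12 + 23 @ $12 = $768
Nov 12, 192 sold [FIFO — oldest first]: 26 @ $12 + 166 @ $13 = $2,470
Total COGS = $768 + $2,470 = $3,238
Ending inventory: 137 @ $13 + 55 @ $16 + 94 @ $18 = $4,353
Check: goods available $7,591 = COGS $3,238 + ending $4,353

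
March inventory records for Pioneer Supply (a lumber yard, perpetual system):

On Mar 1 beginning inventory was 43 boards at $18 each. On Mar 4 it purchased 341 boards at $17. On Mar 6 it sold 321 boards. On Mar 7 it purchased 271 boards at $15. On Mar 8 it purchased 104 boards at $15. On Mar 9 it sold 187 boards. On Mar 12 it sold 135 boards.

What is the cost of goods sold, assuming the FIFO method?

Mar 6, 321 sold [FIFO — oldest first]: 43 @ $18 + 278 @ $17 = $5,500
Mar 9, 187 sold [FIFO — oldest first]: 63 @ $17 + 124 @ $15 = $2,931
Mar 12, 135 sold [FIFO — oldest first]: 135 @ $15 = $2,025
Total COGS = $5,500 + $2,931 + $2,025 = $10,456
Ending inventory: 12 @ $15 + 104 @ $15 = $1,740

COGS = $10,456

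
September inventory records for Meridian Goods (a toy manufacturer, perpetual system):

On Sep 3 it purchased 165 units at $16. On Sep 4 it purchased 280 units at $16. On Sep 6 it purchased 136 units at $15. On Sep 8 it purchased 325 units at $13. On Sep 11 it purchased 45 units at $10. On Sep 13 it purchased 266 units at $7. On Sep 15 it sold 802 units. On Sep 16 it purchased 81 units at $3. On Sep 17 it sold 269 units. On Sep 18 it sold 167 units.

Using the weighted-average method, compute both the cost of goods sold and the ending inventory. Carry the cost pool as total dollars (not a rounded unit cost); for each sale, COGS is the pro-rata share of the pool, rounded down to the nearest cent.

COGS = $15,263.09; ending inventory = $676.91

After Sep 3: 165 on hand, pool $2,640.00 (≈ $16.0000 each)
After Sep 4: 445 on hand, pool $7,120.00 (≈ $16.0000 each)
After Sep 6: 581 on hand, pool $9,160.00 (≈ $15.7659 each)
After Sep 8: 906 on hand, pool $13,385.00 (≈ $14.7737 each)
After Sep 11: 951 on hand, pool $13,835.00 (≈ $14.5478 each)
After Sep 13: 1217 on hand, pool $15,697.00 (≈ $12.8981 each)
Sep 15, sell 802: 802/1217 × $15,697.00 → $10,344.28
After Sep 16: 496 on hand, pool $5,595.72 (≈ $11.2817 each)
Sep 17, sell 269: 269/496 × $5,595.72 → $3,034.77
Sep 18, sell 167: 167/227 × $2,560.95 → $1,884.04
Total COGS = $10,344.28 + $3,034.77 + $1,884.04 = $15,263.09
Ending inventory (cost pool remaining) = $676.91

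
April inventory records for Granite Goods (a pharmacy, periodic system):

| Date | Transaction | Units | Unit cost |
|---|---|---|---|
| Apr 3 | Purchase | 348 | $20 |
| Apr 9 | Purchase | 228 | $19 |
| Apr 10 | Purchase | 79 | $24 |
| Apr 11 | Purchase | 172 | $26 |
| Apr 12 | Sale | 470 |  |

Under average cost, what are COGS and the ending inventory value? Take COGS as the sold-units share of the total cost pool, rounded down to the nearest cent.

COGS = $10,036.51; ending inventory = $7,623.49

Apr 12, sell 470: 470/827 × $17,660.00 → $10,036.51
Ending inventory (cost pool remaining) = $7,623.49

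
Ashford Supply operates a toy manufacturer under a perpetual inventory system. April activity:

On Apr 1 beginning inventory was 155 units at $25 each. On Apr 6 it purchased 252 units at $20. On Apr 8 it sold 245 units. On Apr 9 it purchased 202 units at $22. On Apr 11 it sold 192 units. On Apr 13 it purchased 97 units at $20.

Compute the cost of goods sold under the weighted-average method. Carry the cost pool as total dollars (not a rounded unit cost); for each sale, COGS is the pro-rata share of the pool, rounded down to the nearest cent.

After Apr 1: 155 on hand, pool $3,875.00 (≈ $25.0000 each)
After Apr 6: 407 on hand, pool $8,915.00 (≈ $21.9042 each)
Apr 8, sell 245: 245/407 × $8,915.00 → $5,366.52
After Apr 9: 364 on hand, pool $7,992.48 (≈ $21.9574 each)
Apr 11, sell 192: 192/364 × $7,992.48 → $4,215.81
After Apr 13: 269 on hand, pool $5,716.67 (≈ $21.2516 each)
Total COGS = $5,366.52 + $4,215.81 = $9,582.33
Ending inventory (cost pool remaining) = $5,716.67
Check: goods available $15,299.00 = COGS $9,582.33 + ending $5,716.67

COGS = $9,582.33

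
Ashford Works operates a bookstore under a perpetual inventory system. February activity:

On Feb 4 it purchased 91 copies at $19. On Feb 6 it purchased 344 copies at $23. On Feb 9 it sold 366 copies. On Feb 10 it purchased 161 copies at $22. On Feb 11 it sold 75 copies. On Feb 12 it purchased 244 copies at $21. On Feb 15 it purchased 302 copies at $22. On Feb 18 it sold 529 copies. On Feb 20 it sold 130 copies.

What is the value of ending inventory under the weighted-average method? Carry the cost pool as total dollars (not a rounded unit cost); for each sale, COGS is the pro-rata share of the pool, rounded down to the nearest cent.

Ending inventory = $909.84

After Feb 4: 91 on hand, pool $1,729.00 (≈ $19.0000 each)
After Feb 6: 435 on hand, pool $9,641.00 (≈ $22.1632 each)
Feb 9, sell 366: 366/435 × $9,641.00 → $8,111.73
After Feb 10: 230 on hand, pool $5,071.27 (≈ $22.0490 each)
Feb 11, sell 75: 75/230 × $5,071.27 → $1,653.67
After Feb 12: 399 on hand, pool $8,541.60 (≈ $21.4075 each)
After Feb 15: 701 on hand, pool $15,185.60 (≈ $21.6628 each)
Feb 18, sell 529: 529/701 × $15,185.60 → $11,459.60
Feb 20, sell 130: 130/172 × $3,726.00 → $2,816.16
Total COGS = $8,111.73 + $1,653.67 + $11,459.60 + $2,816.16 = $24,041.16
Ending inventory (cost pool remaining) = $909.84
Check: goods available $24,951.00 = COGS $24,041.16 + ending $909.84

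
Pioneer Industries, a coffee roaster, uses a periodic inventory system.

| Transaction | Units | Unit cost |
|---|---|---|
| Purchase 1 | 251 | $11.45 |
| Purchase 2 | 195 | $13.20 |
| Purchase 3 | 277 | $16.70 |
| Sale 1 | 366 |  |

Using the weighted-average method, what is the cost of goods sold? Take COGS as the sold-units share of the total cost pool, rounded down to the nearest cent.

COGS = $5,099.62

Sale 1, sell 366: 366/723 × $10,073.85 → $5,099.62
Ending inventory (cost pool remaining) = $4,974.23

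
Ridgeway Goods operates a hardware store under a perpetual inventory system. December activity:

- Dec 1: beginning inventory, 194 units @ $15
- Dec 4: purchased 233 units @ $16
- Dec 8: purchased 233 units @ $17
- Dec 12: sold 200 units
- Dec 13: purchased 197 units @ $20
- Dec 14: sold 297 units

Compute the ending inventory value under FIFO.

Ending inventory = $6,711

Dec 12, 200 sold [FIFO — oldest first]: 194 @ $15 + 6 @ $16 = $3,006
Dec 14, 297 sold [FIFO — oldest first]: 227 @ $16 + 70 @ $17 = $4,822
Total COGS = $3,006 + $4,822 = $7,828
Ending inventory: 163 @ $17 + 197 @ $20 = $6,711
Check: goods available $14,539 = COGS $7,828 + ending $6,711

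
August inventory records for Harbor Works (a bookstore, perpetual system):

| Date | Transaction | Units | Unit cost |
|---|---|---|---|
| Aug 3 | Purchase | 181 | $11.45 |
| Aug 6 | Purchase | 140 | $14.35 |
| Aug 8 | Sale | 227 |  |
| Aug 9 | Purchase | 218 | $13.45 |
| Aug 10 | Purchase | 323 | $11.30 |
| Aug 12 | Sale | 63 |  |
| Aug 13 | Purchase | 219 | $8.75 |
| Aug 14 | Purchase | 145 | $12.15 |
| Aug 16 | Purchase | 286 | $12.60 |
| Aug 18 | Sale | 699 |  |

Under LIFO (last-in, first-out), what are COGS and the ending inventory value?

Aug 8, 227 sold [LIFO — newest first]: 140 @ $14.35 + 87 @ $11.45 = $3,005.15
Aug 12, 63 sold [LIFO — newest first]: 63 @ $11.30 = $711.90
Aug 18, 699 sold [LIFO — newest first]: 286 @ $12.60 + 145 @ $12.15 + 219 @ $8.75 + 49 @ $11.30 = $7,835.30
Total COGS = $3,005.15 + $711.90 + $7,835.30 = $11,552.35
Ending inventory: 94 @ $11.45 + 218 @ $13.45 + 211 @ $11.30 = $6,392.70

COGS = $11,552.35; ending inventory = $6,392.70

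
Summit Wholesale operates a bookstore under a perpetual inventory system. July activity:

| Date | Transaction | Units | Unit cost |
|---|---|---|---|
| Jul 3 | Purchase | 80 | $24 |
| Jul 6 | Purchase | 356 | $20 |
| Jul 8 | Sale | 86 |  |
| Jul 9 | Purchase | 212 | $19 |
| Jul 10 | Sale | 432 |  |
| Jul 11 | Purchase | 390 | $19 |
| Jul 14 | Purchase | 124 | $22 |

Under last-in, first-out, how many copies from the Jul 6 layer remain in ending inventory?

Jul 8, 86 sold [LIFO — newest first]: 86 @ $20 = $1,720
Jul 10, 432 sold [LIFO — newest first]: 212 @ $19 + 220 @ $20 = $8,428
Total COGS = $1,720 + $8,428 = $10,148
Ending inventory: 80 @ $24 + 50 @ $20 + 390 @ $19 + 124 @ $22 = $13,058
Check: goods available $23,206 = COGS $10,148 + ending $13,058

50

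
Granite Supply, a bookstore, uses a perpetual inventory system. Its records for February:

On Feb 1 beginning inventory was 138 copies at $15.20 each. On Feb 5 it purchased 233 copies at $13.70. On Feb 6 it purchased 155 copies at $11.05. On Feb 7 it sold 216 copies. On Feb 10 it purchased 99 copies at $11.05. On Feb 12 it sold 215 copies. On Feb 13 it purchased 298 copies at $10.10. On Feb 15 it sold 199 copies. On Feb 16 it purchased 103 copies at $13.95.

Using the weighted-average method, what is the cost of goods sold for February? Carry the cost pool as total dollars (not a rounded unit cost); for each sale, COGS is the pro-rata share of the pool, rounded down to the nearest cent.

COGS = $7,839.00

After Feb 1: 138 on hand, pool $2,097.60 (≈ $15.2000 each)
After Feb 5: 371 on hand, pool $5,289.70 (≈ $14.2580 each)
After Feb 6: 526 on hand, pool $7,002.45 (≈ $13.3126 each)
Feb 7, sell 216: 216/526 × $7,002.45 → $2,875.53
After Feb 10: 409 on hand, pool $5,220.87 (≈ $12.7650 each)
Feb 12, sell 215: 215/409 × $5,220.87 → $2,744.46
After Feb 13: 492 on hand, pool $5,486.21 (≈ $11.1508 each)
Feb 15, sell 199: 199/492 × $5,486.21 → $2,219.01
After Feb 16: 396 on hand, pool $4,704.05 (≈ $11.8789 each)
Total COGS = $2,875.53 + $2,744.46 + $2,219.01 = $7,839.00
Ending inventory (cost pool remaining) = $4,704.05
Check: goods available $12,543.05 = COGS $7,839.00 + ending $4,704.05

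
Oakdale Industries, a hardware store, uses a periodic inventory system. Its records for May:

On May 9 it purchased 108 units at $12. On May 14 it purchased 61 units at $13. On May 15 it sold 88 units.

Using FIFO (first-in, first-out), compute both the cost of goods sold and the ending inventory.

May 15, 88 sold [FIFO — oldest first]: 88 @ $12 = $1,056
Ending inventory: 20 @ $12 + 61 @ $13 = $1,033
Check: goods available $2,089 = COGS $1,056 + ending $1,033

COGS = $1,056; ending inventory = $1,033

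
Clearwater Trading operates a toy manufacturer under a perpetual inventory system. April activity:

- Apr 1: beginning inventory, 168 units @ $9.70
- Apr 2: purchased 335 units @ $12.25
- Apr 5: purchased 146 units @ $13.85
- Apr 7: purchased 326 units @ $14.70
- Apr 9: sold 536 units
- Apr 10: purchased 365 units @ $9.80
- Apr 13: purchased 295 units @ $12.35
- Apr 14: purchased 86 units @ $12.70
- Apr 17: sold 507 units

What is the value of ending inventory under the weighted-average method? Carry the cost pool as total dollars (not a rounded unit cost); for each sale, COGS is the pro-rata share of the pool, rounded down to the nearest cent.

After Apr 1: 168 on hand, pool $1,629.60 (≈ $9.7000 each)
After Apr 2: 503 on hand, pool $5,733.35 (≈ $11.3983 each)
After Apr 5: 649 on hand, pool $7,755.45 (≈ $11.9498 each)
After Apr 7: 975 on hand, pool $12,547.65 (≈ $12.8694 each)
Apr 9, sell 536: 536/975 × $12,547.65 → $6,897.99
After Apr 10: 804 on hand, pool $9,226.66 (≈ $11.4759 each)
After Apr 13: 1099 on hand, pool $12,869.91 (≈ $11.7106 each)
After Apr 14: 1185 on hand, pool $13,962.11 (≈ $11.7824 each)
Apr 17, sell 507: 507/1185 × $13,962.11 → $5,973.66
Total COGS = $6,897.99 + $5,973.66 = $12,871.65
Ending inventory (cost pool remaining) = $7,988.45

Ending inventory = $7,988.45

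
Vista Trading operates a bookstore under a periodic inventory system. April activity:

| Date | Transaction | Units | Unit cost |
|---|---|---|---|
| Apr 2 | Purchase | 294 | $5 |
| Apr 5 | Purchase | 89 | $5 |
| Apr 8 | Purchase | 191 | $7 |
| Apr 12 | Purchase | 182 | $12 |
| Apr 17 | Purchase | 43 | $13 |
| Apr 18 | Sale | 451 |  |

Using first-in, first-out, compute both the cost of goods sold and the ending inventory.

COGS = $2,391; ending inventory = $3,604

Apr 18, 451 sold [FIFO — oldest first]: 294 @ $5 + 89 @ $5 + 68 @ $7 = $2,391
Ending inventory: 123 @ $7 + 182 @ $12 + 43 @ $13 = $3,604
Check: goods available $5,995 = COGS $2,391 + ending $3,604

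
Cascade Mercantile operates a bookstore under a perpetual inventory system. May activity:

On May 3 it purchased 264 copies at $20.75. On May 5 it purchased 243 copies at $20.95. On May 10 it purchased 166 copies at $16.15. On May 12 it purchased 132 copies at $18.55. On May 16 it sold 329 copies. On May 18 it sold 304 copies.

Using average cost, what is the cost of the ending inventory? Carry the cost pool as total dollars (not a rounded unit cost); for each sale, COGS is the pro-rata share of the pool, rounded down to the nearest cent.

Ending inventory = $3,354.19

After May 3: 264 on hand, pool $5,478.00 (≈ $20.7500 each)
After May 5: 507 on hand, pool $10,568.85 (≈ $20.8459 each)
After May 10: 673 on hand, pool $13,249.75 (≈ $19.6876 each)
After May 12: 805 on hand, pool $15,698.35 (≈ $19.5011 each)
May 16, sell 329: 329/805 × $15,698.35 → $6,415.84
May 18, sell 304: 304/476 × $9,282.51 → $5,928.32
Total COGS = $6,415.84 + $5,928.32 = $12,344.16
Ending inventory (cost pool remaining) = $3,354.19
Check: goods available $15,698.35 = COGS $12,344.16 + ending $3,354.19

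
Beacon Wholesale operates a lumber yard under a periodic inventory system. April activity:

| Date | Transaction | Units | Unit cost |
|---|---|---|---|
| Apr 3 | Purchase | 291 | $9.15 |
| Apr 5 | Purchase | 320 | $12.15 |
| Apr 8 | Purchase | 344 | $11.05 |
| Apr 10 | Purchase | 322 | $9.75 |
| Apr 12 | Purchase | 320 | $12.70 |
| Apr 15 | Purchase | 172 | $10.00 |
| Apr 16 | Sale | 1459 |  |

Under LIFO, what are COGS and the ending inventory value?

Apr 16, 1459 sold [LIFO — newest first]: 172 @ $10.00 + 320 @ $12.70 + 322 @ $9.75 + 344 @ $11.05 + 301 @ $12.15 = $16,381.85
Ending inventory: 291 @ $9.15 + 19 @ $12.15 = $2,893.50

COGS = $16,381.85; ending inventory = $2,893.50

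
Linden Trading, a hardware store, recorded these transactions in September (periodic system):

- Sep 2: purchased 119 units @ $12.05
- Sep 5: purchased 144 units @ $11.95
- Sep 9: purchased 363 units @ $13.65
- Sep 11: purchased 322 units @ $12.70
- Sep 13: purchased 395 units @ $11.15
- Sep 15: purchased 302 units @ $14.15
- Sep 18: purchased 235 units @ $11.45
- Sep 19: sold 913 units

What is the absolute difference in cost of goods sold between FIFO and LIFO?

$598.15

FIFO COGS: 119 @ $12.05 + 144 @ $11.95 + 363 @ $13.65 + 287 @ $12.70 = $11,754.60
LIFO COGS: 235 @ $11.45 + 302 @ $14.15 + 376 @ $11.15 = $11,156.45
Difference = |$11,754.60 − $11,156.45| = $598.15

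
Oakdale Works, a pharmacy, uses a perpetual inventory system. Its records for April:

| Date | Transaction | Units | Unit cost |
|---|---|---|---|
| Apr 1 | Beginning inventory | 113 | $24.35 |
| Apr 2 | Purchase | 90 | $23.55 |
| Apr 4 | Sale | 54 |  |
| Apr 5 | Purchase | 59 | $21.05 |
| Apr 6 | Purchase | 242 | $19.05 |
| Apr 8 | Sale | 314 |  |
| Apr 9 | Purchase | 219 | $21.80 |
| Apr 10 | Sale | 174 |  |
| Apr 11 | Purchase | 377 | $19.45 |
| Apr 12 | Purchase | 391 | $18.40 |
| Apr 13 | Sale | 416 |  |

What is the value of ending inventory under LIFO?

Apr 4, 54 sold [LIFO — newest first]: 54 @ $23.55 = $1,271.70
Apr 8, 314 sold [LIFO — newest first]: 242 @ $19.05 + 59 @ $21.05 + 13 @ $23.55 = $6,158.20
Apr 10, 174 sold [LIFO — newest first]: 174 @ $21.80 = $3,793.20
Apr 13, 416 sold [LIFO — newest first]: 391 @ $18.40 + 25 @ $19.45 = $7,680.65
Total COGS = $1,271.70 + $6,158.20 + $3,793.20 + $7,680.65 = $18,903.75
Ending inventory: 113 @ $24.35 + 23 @ $23.55 + 45 @ $21.80 + 352 @ $19.45 = $11,120.60

Ending inventory = $11,120.60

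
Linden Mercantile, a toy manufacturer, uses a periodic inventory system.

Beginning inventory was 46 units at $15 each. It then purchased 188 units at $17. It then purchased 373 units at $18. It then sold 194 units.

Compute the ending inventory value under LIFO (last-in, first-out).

Sale 1 (194) [LIFO — newest first]: 194 @ $18 = $3,492
Ending inventory: 46 @ $15 + 188 @ $17 + 179 @ $18 = $7,108

Ending inventory = $7,108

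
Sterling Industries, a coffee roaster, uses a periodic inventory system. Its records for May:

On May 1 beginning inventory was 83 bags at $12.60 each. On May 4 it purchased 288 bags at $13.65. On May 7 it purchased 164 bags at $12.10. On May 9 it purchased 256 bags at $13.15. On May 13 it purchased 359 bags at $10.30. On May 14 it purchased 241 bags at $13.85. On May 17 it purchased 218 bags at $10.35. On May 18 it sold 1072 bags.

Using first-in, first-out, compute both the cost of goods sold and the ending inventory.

COGS = $13,222.10; ending inventory = $6,397.55

May 18, 1072 sold [FIFO — oldest first]: 83 @ $12.60 + 288 @ $13.65 + 164 @ $12.10 + 256 @ $13.15 + 281 @ $10.30 = $13,222.10
Ending inventory: 78 @ $10.30 + 241 @ $13.85 + 218 @ $10.35 = $6,397.55
Check: goods available $19,619.65 = COGS $13,222.10 + ending $6,397.55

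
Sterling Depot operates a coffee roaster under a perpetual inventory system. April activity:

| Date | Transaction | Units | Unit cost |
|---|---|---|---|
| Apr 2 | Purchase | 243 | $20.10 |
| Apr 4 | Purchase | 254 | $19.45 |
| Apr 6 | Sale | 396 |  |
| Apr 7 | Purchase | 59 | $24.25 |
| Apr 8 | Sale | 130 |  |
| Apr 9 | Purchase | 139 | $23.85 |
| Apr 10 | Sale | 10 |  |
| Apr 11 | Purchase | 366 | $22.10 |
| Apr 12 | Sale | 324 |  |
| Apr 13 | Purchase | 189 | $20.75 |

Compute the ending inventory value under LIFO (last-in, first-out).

Apr 6, 396 sold [LIFO — newest first]: 254 @ $19.45 + 142 @ $20.10 = $7,794.50
Apr 8, 130 sold [LIFO — newest first]: 59 @ $24.25 + 71 @ $20.10 = $2,857.85
Apr 10, 10 sold [LIFO — newest first]: 10 @ $23.85 = $238.50
Apr 12, 324 sold [LIFO — newest first]: 324 @ $22.10 = $7,160.40
Total COGS = $7,794.50 + $2,857.85 + $238.50 + $7,160.40 = $18,051.25
Ending inventory: 30 @ $20.10 + 129 @ $23.85 + 42 @ $22.10 + 189 @ $20.75 = $8,529.60
Check: goods available $26,580.85 = COGS $18,051.25 + ending $8,529.60

Ending inventory = $8,529.60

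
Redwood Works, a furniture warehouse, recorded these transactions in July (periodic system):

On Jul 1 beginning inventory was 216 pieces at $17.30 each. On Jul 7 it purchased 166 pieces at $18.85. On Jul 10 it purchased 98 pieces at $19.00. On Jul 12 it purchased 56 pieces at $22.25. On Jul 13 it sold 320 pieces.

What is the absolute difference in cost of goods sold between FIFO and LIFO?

FIFO COGS: 216 @ $17.30 + 104 @ $18.85 = $5,697.20
LIFO COGS: 56 @ $22.25 + 98 @ $19.00 + 166 @ $18.85 = $6,237.10
Difference = |$5,697.20 − $6,237.10| = $539.90

$539.90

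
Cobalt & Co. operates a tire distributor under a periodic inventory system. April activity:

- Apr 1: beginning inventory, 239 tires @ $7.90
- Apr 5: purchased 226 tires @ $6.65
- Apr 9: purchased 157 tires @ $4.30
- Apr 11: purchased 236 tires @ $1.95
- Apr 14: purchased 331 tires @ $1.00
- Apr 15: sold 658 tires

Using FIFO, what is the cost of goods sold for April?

Apr 15, 658 sold [FIFO — oldest first]: 239 @ $7.90 + 226 @ $6.65 + 157 @ $4.30 + 36 @ $1.95 = $4,136.30
Ending inventory: 200 @ $1.95 + 331 @ $1.00 = $721.00

COGS = $4,136.30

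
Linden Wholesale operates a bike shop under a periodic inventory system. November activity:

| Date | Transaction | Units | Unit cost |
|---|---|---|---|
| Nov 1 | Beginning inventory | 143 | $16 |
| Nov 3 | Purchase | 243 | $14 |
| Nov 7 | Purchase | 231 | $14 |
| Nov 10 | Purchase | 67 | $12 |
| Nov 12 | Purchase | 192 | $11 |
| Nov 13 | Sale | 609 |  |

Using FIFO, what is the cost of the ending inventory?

Nov 13, 609 sold [FIFO — oldest first]: 143 @ $16 + 243 @ $14 + 223 @ $14 = $8,812
Ending inventory: 8 @ $14 + 67 @ $12 + 192 @ $11 = $3,028
Check: goods available $11,840 = COGS $8,812 + ending $3,028

Ending inventory = $3,028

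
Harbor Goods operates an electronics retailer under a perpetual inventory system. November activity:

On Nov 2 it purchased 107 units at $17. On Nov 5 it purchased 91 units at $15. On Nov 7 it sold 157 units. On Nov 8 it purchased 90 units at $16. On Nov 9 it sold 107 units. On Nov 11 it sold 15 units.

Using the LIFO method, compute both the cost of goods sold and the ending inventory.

Nov 7, 157 sold [LIFO — newest first]: 91 @ $15 + 66 @ $17 = $2,487
Nov 9, 107 sold [LIFO — newest first]: 90 @ $16 + 17 @ $17 = $1,729
Nov 11, 15 sold [LIFO — newest first]: 15 @ $17 = $255
Total COGS = $2,487 + $1,729 + $255 = $4,471
Ending inventory: 9 @ $17 = $153

COGS = $4,471; ending inventory = $153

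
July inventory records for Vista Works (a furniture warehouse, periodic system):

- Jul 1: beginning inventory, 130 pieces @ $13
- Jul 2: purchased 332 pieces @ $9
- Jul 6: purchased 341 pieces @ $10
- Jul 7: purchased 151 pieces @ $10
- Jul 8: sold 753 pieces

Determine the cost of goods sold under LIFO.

Jul 8, 753 sold [LIFO — newest first]: 151 @ $10 + 341 @ $10 + 261 @ $9 = $7,269
Ending inventory: 130 @ $13 + 71 @ $9 = $2,329

COGS = $7,269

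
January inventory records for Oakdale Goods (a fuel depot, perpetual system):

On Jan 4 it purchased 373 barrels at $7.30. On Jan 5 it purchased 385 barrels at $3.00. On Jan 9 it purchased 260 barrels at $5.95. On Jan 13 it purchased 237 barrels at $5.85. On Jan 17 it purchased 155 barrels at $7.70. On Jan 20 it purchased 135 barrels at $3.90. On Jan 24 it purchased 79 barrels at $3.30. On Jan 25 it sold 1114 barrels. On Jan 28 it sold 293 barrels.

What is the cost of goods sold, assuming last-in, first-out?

COGS = $7,207.95

Jan 25, 1114 sold [LIFO — newest first]: 79 @ $3.30 + 135 @ $3.90 + 155 @ $7.70 + 237 @ $5.85 + 260 @ $5.95 + 248 @ $3.00 = $5,658.15
Jan 28, 293 sold [LIFO — newest first]: 137 @ $3.00 + 156 @ $7.30 = $1,549.80
Total COGS = $5,658.15 + $1,549.80 = $7,207.95
Ending inventory: 217 @ $7.30 = $1,584.10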